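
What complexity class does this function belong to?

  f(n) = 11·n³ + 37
O(n³)

The dominant term in 11·n³ + 37 is 11·n³, which is Θ(n³).
Lower-order terms (37) are asymptotically negligible.
Constants are absorbed, so the tightest bound is O(n³).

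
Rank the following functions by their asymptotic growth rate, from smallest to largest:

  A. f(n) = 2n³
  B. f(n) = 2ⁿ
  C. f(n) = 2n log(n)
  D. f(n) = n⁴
C < A < D < B

Comparing growth rates:
C = 2n log(n) is O(n log n)
A = 2n³ is O(n³)
D = n⁴ is O(n⁴)
B = 2ⁿ is O(2ⁿ)

Therefore, the order from slowest to fastest is: C < A < D < B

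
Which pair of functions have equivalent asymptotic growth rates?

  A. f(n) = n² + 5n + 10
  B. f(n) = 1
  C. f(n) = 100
B and C

Examining each function:
  A. n² + 5n + 10 is O(n²)
  B. 1 is O(1)
  C. 100 is O(1)

Functions B and C both have the same complexity class.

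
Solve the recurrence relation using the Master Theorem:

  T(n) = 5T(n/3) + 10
Θ(n^log₃(5))

Master Theorem: a = 5, b = 3, f(n) = 10.
Compute the critical exponent d = log₃(5) = 1.465.
Compare f(n) = Θ(1) against n^d:
  k = 0 < d = 1.465, so f(n) = O(n^(d-ε)) — Case 1.
  The recursion cost dominates: T(n) = Θ(n^d) = Θ(n^log₃(5)).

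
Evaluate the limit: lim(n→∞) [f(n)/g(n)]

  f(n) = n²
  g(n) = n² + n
1

Since n² and n² + n have the same growth rate (O(n²)),
the ratio converges to a constant: 1.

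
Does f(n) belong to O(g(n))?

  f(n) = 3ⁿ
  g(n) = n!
True

f(n) = 3ⁿ is O(3ⁿ), and g(n) = n! is O(n!).
Since O(3ⁿ) ⊆ O(n!) (f grows no faster than g), f(n) = O(g(n)) is true.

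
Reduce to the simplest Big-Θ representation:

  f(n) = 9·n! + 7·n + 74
Θ(n!)

Order the terms by growth rate: 74 ≺ 7·n ≺ 9·n!.
The fastest-growing term 9·n! dominates as n → ∞; dropping its constant factor gives Θ(n!).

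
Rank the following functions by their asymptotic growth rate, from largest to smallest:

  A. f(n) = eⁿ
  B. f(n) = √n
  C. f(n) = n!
C > A > B

Comparing growth rates:
C = n! is O(n!)
A = eⁿ is O(eⁿ)
B = √n is O(√n)

Therefore, the order from fastest to slowest is: C > A > B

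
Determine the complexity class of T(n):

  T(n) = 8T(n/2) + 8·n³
Θ(n³ log n)

Master Theorem: a = 8, b = 2, f(n) = 8·n³.
Compute the critical exponent d = log₂(8) = 3.
Compare f(n) = Θ(n³) against n^d:
  k = 3 = d, so f(n) = Θ(n^d) — Case 2.
  Work is balanced across levels: T(n) = Θ(n^d log n) = Θ(n³ log n).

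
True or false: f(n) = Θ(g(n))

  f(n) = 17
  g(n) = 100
True

f(n) = 17 and g(n) = 100 are both O(1).
Since they have the same asymptotic growth rate, f(n) = Θ(g(n)) is true.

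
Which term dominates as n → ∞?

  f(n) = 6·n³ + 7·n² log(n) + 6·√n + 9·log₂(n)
6·n³

Looking at each term:
  - 6·n³ is O(n³)
  - 7·n² log(n) is O(n² log n)
  - 6·√n is O(√n)
  - 9·log₂(n) is O(log n)

The term 6·n³ (O(n³)) grows fastest and dominates all others.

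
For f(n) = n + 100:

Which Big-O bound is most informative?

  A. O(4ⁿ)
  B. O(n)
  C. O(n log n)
B

f(n) = n + 100 is O(n).
All listed options are valid Big-O bounds (upper bounds),
but O(n) is the tightest (smallest valid bound).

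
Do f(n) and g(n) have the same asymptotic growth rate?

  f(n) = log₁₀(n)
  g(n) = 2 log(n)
True

f(n) = log₁₀(n) and g(n) = 2 log(n) are both O(log n).
Since they have the same asymptotic growth rate, f(n) = Θ(g(n)) is true.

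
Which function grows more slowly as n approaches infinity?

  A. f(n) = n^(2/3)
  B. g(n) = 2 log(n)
B

f(n) = n^(2/3) is O(n^(2/3)), while g(n) = 2 log(n) is O(log n).
Since O(log n) grows slower than O(n^(2/3)), g(n) is dominated.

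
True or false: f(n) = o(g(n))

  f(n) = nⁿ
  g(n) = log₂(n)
False

f(n) = nⁿ is O(nⁿ), and g(n) = log₂(n) is O(log n).
Since O(nⁿ) grows faster than or equal to O(log n), f(n) = o(g(n)) is false.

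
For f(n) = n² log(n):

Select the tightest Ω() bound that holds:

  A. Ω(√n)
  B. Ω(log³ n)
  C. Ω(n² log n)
C

f(n) = n² log(n) is Ω(n² log n).
All listed options are valid Big-Ω bounds (lower bounds),
but Ω(n² log n) is the tightest (largest valid bound).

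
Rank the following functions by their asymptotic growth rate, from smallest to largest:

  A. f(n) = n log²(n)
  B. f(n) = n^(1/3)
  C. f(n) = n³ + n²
B < A < C

Comparing growth rates:
B = n^(1/3) is O(n^(1/3))
A = n log²(n) is O(n log² n)
C = n³ + n² is O(n³)

Therefore, the order from slowest to fastest is: B < A < C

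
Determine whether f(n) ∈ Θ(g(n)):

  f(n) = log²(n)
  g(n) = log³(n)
False

f(n) = log²(n) is O(log² n), and g(n) = log³(n) is O(log³ n).
Since they have different growth rates, f(n) = Θ(g(n)) is false.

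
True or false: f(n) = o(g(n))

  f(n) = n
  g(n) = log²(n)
False

f(n) = n is O(n), and g(n) = log²(n) is O(log² n).
Since O(n) grows faster than or equal to O(log² n), f(n) = o(g(n)) is false.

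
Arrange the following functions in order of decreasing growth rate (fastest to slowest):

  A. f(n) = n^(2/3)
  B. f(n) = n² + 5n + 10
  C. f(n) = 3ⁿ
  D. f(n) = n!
D > C > B > A

Comparing growth rates:
D = n! is O(n!)
C = 3ⁿ is O(3ⁿ)
B = n² + 5n + 10 is O(n²)
A = n^(2/3) is O(n^(2/3))

Therefore, the order from fastest to slowest is: D > C > B > A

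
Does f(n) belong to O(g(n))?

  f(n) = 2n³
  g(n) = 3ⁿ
True

f(n) = 2n³ is O(n³), and g(n) = 3ⁿ is O(3ⁿ).
Since O(n³) ⊆ O(3ⁿ) (f grows no faster than g), f(n) = O(g(n)) is true.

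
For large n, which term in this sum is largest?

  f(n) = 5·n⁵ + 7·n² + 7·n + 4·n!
4·n!

Looking at each term:
  - 5·n⁵ is O(n⁵)
  - 7·n² is O(n²)
  - 7·n is O(n)
  - 4·n! is O(n!)

The term 4·n! (O(n!)) grows fastest and dominates all others.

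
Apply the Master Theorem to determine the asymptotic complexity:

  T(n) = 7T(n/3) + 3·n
Θ(n^log₃(7))

Master Theorem: a = 7, b = 3, f(n) = 3·n.
Compute the critical exponent d = log₃(7) = 1.771.
Compare f(n) = Θ(n) against n^d:
  k = 1 < d = 1.771, so f(n) = O(n^(d-ε)) — Case 1.
  The recursion cost dominates: T(n) = Θ(n^d) = Θ(n^log₃(7)).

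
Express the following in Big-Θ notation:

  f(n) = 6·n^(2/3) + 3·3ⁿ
Θ(3ⁿ)

Order the terms by growth rate: 6·n^(2/3) ≺ 3·3ⁿ.
The fastest-growing term 3·3ⁿ dominates as n → ∞; dropping its constant factor gives Θ(3ⁿ).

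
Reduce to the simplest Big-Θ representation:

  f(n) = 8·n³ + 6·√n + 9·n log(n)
Θ(n³)

Order the terms by growth rate: 6·√n ≺ 9·n log(n) ≺ 8·n³.
The fastest-growing term 8·n³ dominates as n → ∞; dropping its constant factor gives Θ(n³).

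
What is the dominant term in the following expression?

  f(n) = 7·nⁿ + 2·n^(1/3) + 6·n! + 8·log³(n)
7·nⁿ

Looking at each term:
  - 7·nⁿ is O(nⁿ)
  - 2·n^(1/3) is O(n^(1/3))
  - 6·n! is O(n!)
  - 8·log³(n) is O(log³ n)

The term 7·nⁿ (O(nⁿ)) grows fastest and dominates all others.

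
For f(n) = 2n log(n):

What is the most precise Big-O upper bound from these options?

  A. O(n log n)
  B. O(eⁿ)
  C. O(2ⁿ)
A

f(n) = 2n log(n) is O(n log n).
All listed options are valid Big-O bounds (upper bounds),
but O(n log n) is the tightest (smallest valid bound).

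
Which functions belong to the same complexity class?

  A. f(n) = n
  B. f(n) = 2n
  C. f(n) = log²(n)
A and B

Examining each function:
  A. n is O(n)
  B. 2n is O(n)
  C. log²(n) is O(log² n)

Functions A and B both have the same complexity class.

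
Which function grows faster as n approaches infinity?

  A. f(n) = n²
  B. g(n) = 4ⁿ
B

f(n) = n² is O(n²), while g(n) = 4ⁿ is O(4ⁿ).
Since O(4ⁿ) grows faster than O(n²), g(n) dominates.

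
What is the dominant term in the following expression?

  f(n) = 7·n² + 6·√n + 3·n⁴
3·n⁴

Looking at each term:
  - 7·n² is O(n²)
  - 6·√n is O(√n)
  - 3·n⁴ is O(n⁴)

The term 3·n⁴ (O(n⁴)) grows fastest and dominates all others.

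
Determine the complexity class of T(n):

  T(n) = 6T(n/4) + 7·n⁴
Θ(n⁴)

Master Theorem: a = 6, b = 4, f(n) = 7·n⁴.
Compute the critical exponent d = log₄(6) = 1.292.
Compare f(n) = Θ(n⁴) against n^d:
  k = 4 > d = 1.292, so f(n) = Ω(n^(d+ε)) — Case 3.
  Regularity: a·(n/b)^4/n^4 = a/b^4 = 6/256 < 1 ✓.
  The top-level work dominates: T(n) = Θ(f(n)) = Θ(n⁴).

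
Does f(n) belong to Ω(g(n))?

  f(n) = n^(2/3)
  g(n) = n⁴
False

f(n) = n^(2/3) is O(n^(2/3)), and g(n) = n⁴ is O(n⁴).
Since O(n^(2/3)) grows slower than O(n⁴), f(n) = Ω(g(n)) is false.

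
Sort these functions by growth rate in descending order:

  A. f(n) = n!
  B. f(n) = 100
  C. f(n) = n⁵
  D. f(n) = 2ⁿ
A > D > C > B

Comparing growth rates:
A = n! is O(n!)
D = 2ⁿ is O(2ⁿ)
C = n⁵ is O(n⁵)
B = 100 is O(1)

Therefore, the order from fastest to slowest is: A > D > C > B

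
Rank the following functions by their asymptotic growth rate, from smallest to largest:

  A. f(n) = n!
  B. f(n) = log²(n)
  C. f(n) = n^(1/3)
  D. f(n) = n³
B < C < D < A

Comparing growth rates:
B = log²(n) is O(log² n)
C = n^(1/3) is O(n^(1/3))
D = n³ is O(n³)
A = n! is O(n!)

Therefore, the order from slowest to fastest is: B < C < D < A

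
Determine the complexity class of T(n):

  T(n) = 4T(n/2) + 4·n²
Θ(n² log n)

Master Theorem: a = 4, b = 2, f(n) = 4·n².
Compute the critical exponent d = log₂(4) = 2.
Compare f(n) = Θ(n²) against n^d:
  k = 2 = d, so f(n) = Θ(n^d) — Case 2.
  Work is balanced across levels: T(n) = Θ(n^d log n) = Θ(n² log n).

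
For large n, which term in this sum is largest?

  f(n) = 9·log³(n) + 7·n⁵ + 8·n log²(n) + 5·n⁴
7·n⁵

Looking at each term:
  - 9·log³(n) is O(log³ n)
  - 7·n⁵ is O(n⁵)
  - 8·n log²(n) is O(n log² n)
  - 5·n⁴ is O(n⁴)

The term 7·n⁵ (O(n⁵)) grows fastest and dominates all others.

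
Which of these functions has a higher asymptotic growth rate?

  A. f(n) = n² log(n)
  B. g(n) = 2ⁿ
B

f(n) = n² log(n) is O(n² log n), while g(n) = 2ⁿ is O(2ⁿ).
Since O(2ⁿ) grows faster than O(n² log n), g(n) dominates.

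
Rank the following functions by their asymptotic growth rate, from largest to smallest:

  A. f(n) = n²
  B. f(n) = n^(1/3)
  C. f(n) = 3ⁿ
C > A > B

Comparing growth rates:
C = 3ⁿ is O(3ⁿ)
A = n² is O(n²)
B = n^(1/3) is O(n^(1/3))

Therefore, the order from fastest to slowest is: C > A > B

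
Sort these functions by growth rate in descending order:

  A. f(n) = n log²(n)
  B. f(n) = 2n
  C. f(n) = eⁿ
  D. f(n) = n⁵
C > D > A > B

Comparing growth rates:
C = eⁿ is O(eⁿ)
D = n⁵ is O(n⁵)
A = n log²(n) is O(n log² n)
B = 2n is O(n)

Therefore, the order from fastest to slowest is: C > D > A > B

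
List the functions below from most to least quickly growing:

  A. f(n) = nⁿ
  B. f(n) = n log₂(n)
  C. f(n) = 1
A > B > C

Comparing growth rates:
A = nⁿ is O(nⁿ)
B = n log₂(n) is O(n log n)
C = 1 is O(1)

Therefore, the order from fastest to slowest is: A > B > C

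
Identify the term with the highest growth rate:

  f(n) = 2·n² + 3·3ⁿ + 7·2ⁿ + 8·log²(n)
3·3ⁿ

Looking at each term:
  - 2·n² is O(n²)
  - 3·3ⁿ is O(3ⁿ)
  - 7·2ⁿ is O(2ⁿ)
  - 8·log²(n) is O(log² n)

The term 3·3ⁿ (O(3ⁿ)) grows fastest and dominates all others.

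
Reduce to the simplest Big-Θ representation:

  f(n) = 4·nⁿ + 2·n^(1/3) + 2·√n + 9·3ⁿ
Θ(nⁿ)

Order the terms by growth rate: 2·n^(1/3) ≺ 2·√n ≺ 9·3ⁿ ≺ 4·nⁿ.
The fastest-growing term 4·nⁿ dominates as n → ∞; dropping its constant factor gives Θ(nⁿ).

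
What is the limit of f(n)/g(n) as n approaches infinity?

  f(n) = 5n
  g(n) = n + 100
5

Since 5n and n + 100 have the same growth rate (O(n)),
the ratio converges to a constant: 5.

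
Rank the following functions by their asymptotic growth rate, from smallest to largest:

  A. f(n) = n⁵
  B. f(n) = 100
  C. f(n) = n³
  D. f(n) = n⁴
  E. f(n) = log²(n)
B < E < C < D < A

Comparing growth rates:
B = 100 is O(1)
E = log²(n) is O(log² n)
C = n³ is O(n³)
D = n⁴ is O(n⁴)
A = n⁵ is O(n⁵)

Therefore, the order from slowest to fastest is: B < E < C < D < A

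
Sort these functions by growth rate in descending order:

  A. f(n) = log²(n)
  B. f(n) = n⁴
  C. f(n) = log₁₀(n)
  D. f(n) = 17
B > A > C > D

Comparing growth rates:
B = n⁴ is O(n⁴)
A = log²(n) is O(log² n)
C = log₁₀(n) is O(log n)
D = 17 is O(1)

Therefore, the order from fastest to slowest is: B > A > C > D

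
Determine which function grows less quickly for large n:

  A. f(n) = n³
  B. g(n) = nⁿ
A

f(n) = n³ is O(n³), while g(n) = nⁿ is O(nⁿ).
Since O(n³) grows slower than O(nⁿ), f(n) is dominated.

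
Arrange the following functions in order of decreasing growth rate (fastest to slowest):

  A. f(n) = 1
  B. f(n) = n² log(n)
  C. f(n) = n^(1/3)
B > C > A

Comparing growth rates:
B = n² log(n) is O(n² log n)
C = n^(1/3) is O(n^(1/3))
A = 1 is O(1)

Therefore, the order from fastest to slowest is: B > C > A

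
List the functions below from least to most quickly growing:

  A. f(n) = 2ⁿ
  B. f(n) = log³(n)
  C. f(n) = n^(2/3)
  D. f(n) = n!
B < C < A < D

Comparing growth rates:
B = log³(n) is O(log³ n)
C = n^(2/3) is O(n^(2/3))
A = 2ⁿ is O(2ⁿ)
D = n! is O(n!)

Therefore, the order from slowest to fastest is: B < C < A < D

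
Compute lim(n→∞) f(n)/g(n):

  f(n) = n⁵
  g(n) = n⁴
∞

Since n⁵ (O(n⁵)) grows faster than n⁴ (O(n⁴)),
the ratio f(n)/g(n) → ∞ as n → ∞.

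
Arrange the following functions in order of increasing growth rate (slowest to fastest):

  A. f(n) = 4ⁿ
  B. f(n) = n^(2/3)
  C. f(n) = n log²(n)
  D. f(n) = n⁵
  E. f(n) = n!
B < C < D < A < E

Comparing growth rates:
B = n^(2/3) is O(n^(2/3))
C = n log²(n) is O(n log² n)
D = n⁵ is O(n⁵)
A = 4ⁿ is O(4ⁿ)
E = n! is O(n!)

Therefore, the order from slowest to fastest is: B < C < D < A < E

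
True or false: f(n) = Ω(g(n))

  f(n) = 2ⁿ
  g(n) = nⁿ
False

f(n) = 2ⁿ is O(2ⁿ), and g(n) = nⁿ is O(nⁿ).
Since O(2ⁿ) grows slower than O(nⁿ), f(n) = Ω(g(n)) is false.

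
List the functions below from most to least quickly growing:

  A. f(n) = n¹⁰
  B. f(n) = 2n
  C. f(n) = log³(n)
A > B > C

Comparing growth rates:
A = n¹⁰ is O(n¹⁰)
B = 2n is O(n)
C = log³(n) is O(log³ n)

Therefore, the order from fastest to slowest is: A > B > C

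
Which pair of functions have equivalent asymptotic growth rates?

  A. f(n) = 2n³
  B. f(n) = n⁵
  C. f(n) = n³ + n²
A and C

Examining each function:
  A. 2n³ is O(n³)
  B. n⁵ is O(n⁵)
  C. n³ + n² is O(n³)

Functions A and C both have the same complexity class.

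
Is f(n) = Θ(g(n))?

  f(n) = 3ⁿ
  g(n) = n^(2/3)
False

f(n) = 3ⁿ is O(3ⁿ), and g(n) = n^(2/3) is O(n^(2/3)).
Since they have different growth rates, f(n) = Θ(g(n)) is false.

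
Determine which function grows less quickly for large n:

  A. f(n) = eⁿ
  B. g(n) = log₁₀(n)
B

f(n) = eⁿ is O(eⁿ), while g(n) = log₁₀(n) is O(log n).
Since O(log n) grows slower than O(eⁿ), g(n) is dominated.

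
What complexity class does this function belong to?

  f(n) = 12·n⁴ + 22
O(n⁴)

The dominant term in 12·n⁴ + 22 is 12·n⁴, which is Θ(n⁴).
Lower-order terms (22) are asymptotically negligible.
Constants are absorbed, so the tightest bound is O(n⁴).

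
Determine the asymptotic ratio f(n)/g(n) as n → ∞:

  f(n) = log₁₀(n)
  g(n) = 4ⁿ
0

Since log₁₀(n) (O(log n)) grows slower than 4ⁿ (O(4ⁿ)),
the ratio f(n)/g(n) → 0 as n → ∞.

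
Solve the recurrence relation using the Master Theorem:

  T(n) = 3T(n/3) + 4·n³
Θ(n³)

Master Theorem: a = 3, b = 3, f(n) = 4·n³.
Compute the critical exponent d = log₃(3) = 1.
Compare f(n) = Θ(n³) against n^d:
  k = 3 > d = 1, so f(n) = Ω(n^(d+ε)) — Case 3.
  Regularity: a·(n/b)^3/n^3 = a/b^3 = 3/27 < 1 ✓.
  The top-level work dominates: T(n) = Θ(f(n)) = Θ(n³).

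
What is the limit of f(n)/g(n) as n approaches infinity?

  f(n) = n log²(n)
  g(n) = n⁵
0

Since n log²(n) (O(n log² n)) grows slower than n⁵ (O(n⁵)),
the ratio f(n)/g(n) → 0 as n → ∞.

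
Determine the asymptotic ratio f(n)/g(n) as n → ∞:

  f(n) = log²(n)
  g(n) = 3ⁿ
0

Since log²(n) (O(log² n)) grows slower than 3ⁿ (O(3ⁿ)),
the ratio f(n)/g(n) → 0 as n → ∞.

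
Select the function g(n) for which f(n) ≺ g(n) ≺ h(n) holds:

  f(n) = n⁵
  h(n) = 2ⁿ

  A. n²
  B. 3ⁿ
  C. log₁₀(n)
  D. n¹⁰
D

We need g(n) with n⁵ = o(g(n)) and g(n) = o(2ⁿ), i.e. O(n⁵) ≺ g ≺ O(2ⁿ).
Check each option:
  A. n² — O(n²) does not grow strictly faster than f(n)
  B. 3ⁿ — O(3ⁿ) does not grow strictly slower than h(n)
  C. log₁₀(n) — O(log n) does not grow strictly faster than f(n)
  D. n¹⁰ — O(n¹⁰) is strictly between O(n⁵) and O(2ⁿ) ✓

Only option D (n¹⁰) lies strictly between.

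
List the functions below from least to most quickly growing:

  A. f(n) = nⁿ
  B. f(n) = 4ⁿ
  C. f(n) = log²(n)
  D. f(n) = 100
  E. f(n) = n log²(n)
D < C < E < B < A

Comparing growth rates:
D = 100 is O(1)
C = log²(n) is O(log² n)
E = n log²(n) is O(n log² n)
B = 4ⁿ is O(4ⁿ)
A = nⁿ is O(nⁿ)

Therefore, the order from slowest to fastest is: D < C < E < B < A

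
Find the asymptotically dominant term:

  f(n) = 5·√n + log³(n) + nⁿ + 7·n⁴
nⁿ

Looking at each term:
  - 5·√n is O(√n)
  - log³(n) is O(log³ n)
  - nⁿ is O(nⁿ)
  - 7·n⁴ is O(n⁴)

The term nⁿ (O(nⁿ)) grows fastest and dominates all others.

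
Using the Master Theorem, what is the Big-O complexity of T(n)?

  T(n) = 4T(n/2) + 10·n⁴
Θ(n⁴)

Master Theorem: a = 4, b = 2, f(n) = 10·n⁴.
Compute the critical exponent d = log₂(4) = 2.
Compare f(n) = Θ(n⁴) against n^d:
  k = 4 > d = 2, so f(n) = Ω(n^(d+ε)) — Case 3.
  Regularity: a·(n/b)^4/n^4 = a/b^4 = 4/16 < 1 ✓.
  The top-level work dominates: T(n) = Θ(f(n)) = Θ(n⁴).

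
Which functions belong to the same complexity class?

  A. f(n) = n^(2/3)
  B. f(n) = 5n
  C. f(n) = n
B and C

Examining each function:
  A. n^(2/3) is O(n^(2/3))
  B. 5n is O(n)
  C. n is O(n)

Functions B and C both have the same complexity class.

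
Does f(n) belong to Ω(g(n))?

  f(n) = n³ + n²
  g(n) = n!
False

f(n) = n³ + n² is O(n³), and g(n) = n! is O(n!).
Since O(n³) grows slower than O(n!), f(n) = Ω(g(n)) is false.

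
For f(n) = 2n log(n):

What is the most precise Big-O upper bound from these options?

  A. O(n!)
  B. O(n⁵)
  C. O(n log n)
C

f(n) = 2n log(n) is O(n log n).
All listed options are valid Big-O bounds (upper bounds),
but O(n log n) is the tightest (smallest valid bound).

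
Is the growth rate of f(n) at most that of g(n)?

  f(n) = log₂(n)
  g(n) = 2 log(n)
True

f(n) = log₂(n) and g(n) = 2 log(n) are both O(log n).
Big-O permits equal growth rates (f ≤ c·g for some c), so f(n) = O(g(n)) is true.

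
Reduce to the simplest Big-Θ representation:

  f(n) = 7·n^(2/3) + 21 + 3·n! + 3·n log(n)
Θ(n!)

Order the terms by growth rate: 21 ≺ 7·n^(2/3) ≺ 3·n log(n) ≺ 3·n!.
The fastest-growing term 3·n! dominates as n → ∞; dropping its constant factor gives Θ(n!).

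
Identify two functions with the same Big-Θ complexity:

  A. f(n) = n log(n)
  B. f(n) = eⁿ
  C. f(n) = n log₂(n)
A and C

Examining each function:
  A. n log(n) is O(n log n)
  B. eⁿ is O(eⁿ)
  C. n log₂(n) is O(n log n)

Functions A and C both have the same complexity class.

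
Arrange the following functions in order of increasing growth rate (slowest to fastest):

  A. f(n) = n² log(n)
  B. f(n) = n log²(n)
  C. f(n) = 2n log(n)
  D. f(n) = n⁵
C < B < A < D

Comparing growth rates:
C = 2n log(n) is O(n log n)
B = n log²(n) is O(n log² n)
A = n² log(n) is O(n² log n)
D = n⁵ is O(n⁵)

Therefore, the order from slowest to fastest is: C < B < A < D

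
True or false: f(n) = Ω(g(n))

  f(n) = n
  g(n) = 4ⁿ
False

f(n) = n is O(n), and g(n) = 4ⁿ is O(4ⁿ).
Since O(n) grows slower than O(4ⁿ), f(n) = Ω(g(n)) is false.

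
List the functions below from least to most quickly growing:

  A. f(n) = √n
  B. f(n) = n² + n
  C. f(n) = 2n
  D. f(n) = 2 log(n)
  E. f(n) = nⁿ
D < A < C < B < E

Comparing growth rates:
D = 2 log(n) is O(log n)
A = √n is O(√n)
C = 2n is O(n)
B = n² + n is O(n²)
E = nⁿ is O(nⁿ)

Therefore, the order from slowest to fastest is: D < A < C < B < E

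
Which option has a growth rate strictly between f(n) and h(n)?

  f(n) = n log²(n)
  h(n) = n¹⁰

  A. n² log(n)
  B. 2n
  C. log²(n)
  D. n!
A

We need g(n) with n log²(n) = o(g(n)) and g(n) = o(n¹⁰), i.e. O(n log² n) ≺ g ≺ O(n¹⁰).
Check each option:
  A. n² log(n) — O(n² log n) is strictly between O(n log² n) and O(n¹⁰) ✓
  B. 2n — O(n) does not grow strictly faster than f(n)
  C. log²(n) — O(log² n) does not grow strictly faster than f(n)
  D. n! — O(n!) does not grow strictly slower than h(n)

Only option A (n² log(n)) lies strictly between.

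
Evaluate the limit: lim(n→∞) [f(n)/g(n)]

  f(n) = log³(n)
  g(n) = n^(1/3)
0

Since log³(n) (O(log³ n)) grows slower than n^(1/3) (O(n^(1/3))),
the ratio f(n)/g(n) → 0 as n → ∞.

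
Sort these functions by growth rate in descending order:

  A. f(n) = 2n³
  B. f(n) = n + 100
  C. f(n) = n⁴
C > A > B

Comparing growth rates:
C = n⁴ is O(n⁴)
A = 2n³ is O(n³)
B = n + 100 is O(n)

Therefore, the order from fastest to slowest is: C > A > B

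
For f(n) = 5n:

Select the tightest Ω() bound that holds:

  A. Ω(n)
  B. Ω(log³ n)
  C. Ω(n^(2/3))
A

f(n) = 5n is Ω(n).
All listed options are valid Big-Ω bounds (lower bounds),
but Ω(n) is the tightest (largest valid bound).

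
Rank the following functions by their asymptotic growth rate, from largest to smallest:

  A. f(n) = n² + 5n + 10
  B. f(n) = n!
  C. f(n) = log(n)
B > A > C

Comparing growth rates:
B = n! is O(n!)
A = n² + 5n + 10 is O(n²)
C = log(n) is O(log n)

Therefore, the order from fastest to slowest is: B > A > C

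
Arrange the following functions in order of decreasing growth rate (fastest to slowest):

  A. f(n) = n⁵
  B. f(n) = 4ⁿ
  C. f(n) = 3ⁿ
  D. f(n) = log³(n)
B > C > A > D

Comparing growth rates:
B = 4ⁿ is O(4ⁿ)
C = 3ⁿ is O(3ⁿ)
A = n⁵ is O(n⁵)
D = log³(n) is O(log³ n)

Therefore, the order from fastest to slowest is: B > C > A > D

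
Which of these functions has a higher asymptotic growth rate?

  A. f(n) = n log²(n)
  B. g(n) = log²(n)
A

f(n) = n log²(n) is O(n log² n), while g(n) = log²(n) is O(log² n).
Since O(n log² n) grows faster than O(log² n), f(n) dominates.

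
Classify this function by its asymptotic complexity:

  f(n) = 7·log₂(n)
O(log n)

The dominant term in 7·log₂(n) is 7·log₂(n), which is Θ(log n).
Constants are absorbed, so the tightest bound is O(log n).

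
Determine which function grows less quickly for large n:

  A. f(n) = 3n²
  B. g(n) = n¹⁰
A

f(n) = 3n² is O(n²), while g(n) = n¹⁰ is O(n¹⁰).
Since O(n²) grows slower than O(n¹⁰), f(n) is dominated.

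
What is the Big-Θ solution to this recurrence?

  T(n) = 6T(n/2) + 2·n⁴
Θ(n⁴)

Master Theorem: a = 6, b = 2, f(n) = 2·n⁴.
Compute the critical exponent d = log₂(6) = 2.585.
Compare f(n) = Θ(n⁴) against n^d:
  k = 4 > d = 2.585, so f(n) = Ω(n^(d+ε)) — Case 3.
  Regularity: a·(n/b)^4/n^4 = a/b^4 = 6/16 < 1 ✓.
  The top-level work dominates: T(n) = Θ(f(n)) = Θ(n⁴).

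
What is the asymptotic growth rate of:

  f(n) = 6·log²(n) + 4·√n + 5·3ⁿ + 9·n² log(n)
Θ(3ⁿ)

Order the terms by growth rate: 6·log²(n) ≺ 4·√n ≺ 9·n² log(n) ≺ 5·3ⁿ.
The fastest-growing term 5·3ⁿ dominates as n → ∞; dropping its constant factor gives Θ(3ⁿ).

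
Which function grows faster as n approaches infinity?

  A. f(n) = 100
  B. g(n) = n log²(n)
B

f(n) = 100 is O(1), while g(n) = n log²(n) is O(n log² n).
Since O(n log² n) grows faster than O(1), g(n) dominates.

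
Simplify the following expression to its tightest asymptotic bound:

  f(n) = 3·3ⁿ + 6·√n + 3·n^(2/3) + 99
Θ(3ⁿ)

Order the terms by growth rate: 99 ≺ 6·√n ≺ 3·n^(2/3) ≺ 3·3ⁿ.
The fastest-growing term 3·3ⁿ dominates as n → ∞; dropping its constant factor gives Θ(3ⁿ).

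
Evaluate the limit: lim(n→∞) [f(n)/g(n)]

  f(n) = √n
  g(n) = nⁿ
0

Since √n (O(√n)) grows slower than nⁿ (O(nⁿ)),
the ratio f(n)/g(n) → 0 as n → ∞.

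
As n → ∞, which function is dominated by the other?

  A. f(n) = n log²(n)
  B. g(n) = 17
B

f(n) = n log²(n) is O(n log² n), while g(n) = 17 is O(1).
Since O(1) grows slower than O(n log² n), g(n) is dominated.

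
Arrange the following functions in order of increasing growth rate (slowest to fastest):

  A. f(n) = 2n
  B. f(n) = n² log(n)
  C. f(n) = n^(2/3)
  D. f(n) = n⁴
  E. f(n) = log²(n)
E < C < A < B < D

Comparing growth rates:
E = log²(n) is O(log² n)
C = n^(2/3) is O(n^(2/3))
A = 2n is O(n)
B = n² log(n) is O(n² log n)
D = n⁴ is O(n⁴)

Therefore, the order from slowest to fastest is: E < C < A < B < D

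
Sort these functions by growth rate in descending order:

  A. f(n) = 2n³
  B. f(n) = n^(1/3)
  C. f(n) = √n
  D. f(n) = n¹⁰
D > A > C > B

Comparing growth rates:
D = n¹⁰ is O(n¹⁰)
A = 2n³ is O(n³)
C = √n is O(√n)
B = n^(1/3) is O(n^(1/3))

Therefore, the order from fastest to slowest is: D > A > C > B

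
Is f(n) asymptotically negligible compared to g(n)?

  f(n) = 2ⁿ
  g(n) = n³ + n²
False

f(n) = 2ⁿ is O(2ⁿ), and g(n) = n³ + n² is O(n³).
Since O(2ⁿ) grows faster than or equal to O(n³), f(n) = o(g(n)) is false.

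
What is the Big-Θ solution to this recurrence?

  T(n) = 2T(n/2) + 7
Θ(n)

Master Theorem: a = 2, b = 2, f(n) = 7.
Compute the critical exponent d = log₂(2) = 1.
Compare f(n) = Θ(1) against n^d:
  k = 0 < d = 1, so f(n) = O(n^(d-ε)) — Case 1.
  The recursion cost dominates: T(n) = Θ(n^d) = Θ(n).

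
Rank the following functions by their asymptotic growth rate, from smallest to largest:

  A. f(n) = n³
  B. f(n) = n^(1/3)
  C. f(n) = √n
B < C < A

Comparing growth rates:
B = n^(1/3) is O(n^(1/3))
C = √n is O(√n)
A = n³ is O(n³)

Therefore, the order from slowest to fastest is: B < C < A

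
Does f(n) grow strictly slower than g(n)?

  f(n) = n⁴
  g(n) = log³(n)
False

f(n) = n⁴ is O(n⁴), and g(n) = log³(n) is O(log³ n).
Since O(n⁴) grows faster than or equal to O(log³ n), f(n) = o(g(n)) is false.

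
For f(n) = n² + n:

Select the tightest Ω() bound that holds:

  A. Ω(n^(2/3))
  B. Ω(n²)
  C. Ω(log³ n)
B

f(n) = n² + n is Ω(n²).
All listed options are valid Big-Ω bounds (lower bounds),
but Ω(n²) is the tightest (largest valid bound).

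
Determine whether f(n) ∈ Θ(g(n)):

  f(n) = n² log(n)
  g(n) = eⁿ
False

f(n) = n² log(n) is O(n² log n), and g(n) = eⁿ is O(eⁿ).
Since they have different growth rates, f(n) = Θ(g(n)) is false.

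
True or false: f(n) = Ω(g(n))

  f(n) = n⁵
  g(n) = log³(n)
True

f(n) = n⁵ is O(n⁵), and g(n) = log³(n) is O(log³ n).
Since O(n⁵) grows at least as fast as O(log³ n), f(n) = Ω(g(n)) is true.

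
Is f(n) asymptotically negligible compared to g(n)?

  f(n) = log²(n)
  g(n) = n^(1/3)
True

f(n) = log²(n) is O(log² n), and g(n) = n^(1/3) is O(n^(1/3)).
Since O(log² n) grows strictly slower than O(n^(1/3)), f(n) = o(g(n)) is true.
This means lim(n→∞) f(n)/g(n) = 0.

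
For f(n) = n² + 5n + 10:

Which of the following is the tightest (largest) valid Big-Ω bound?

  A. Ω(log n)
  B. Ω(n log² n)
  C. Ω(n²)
C

f(n) = n² + 5n + 10 is Ω(n²).
All listed options are valid Big-Ω bounds (lower bounds),
but Ω(n²) is the tightest (largest valid bound).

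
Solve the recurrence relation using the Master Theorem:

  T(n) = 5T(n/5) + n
Θ(n log n)

Master Theorem: a = 5, b = 5, f(n) = n.
Compute the critical exponent d = log₅(5) = 1.
Compare f(n) = Θ(n) against n^d:
  k = 1 = d, so f(n) = Θ(n^d) — Case 2.
  Work is balanced across levels: T(n) = Θ(n^d log n) = Θ(n log n).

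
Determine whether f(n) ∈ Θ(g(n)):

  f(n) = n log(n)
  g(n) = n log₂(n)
True

f(n) = n log(n) and g(n) = n log₂(n) are both O(n log n).
Since they have the same asymptotic growth rate, f(n) = Θ(g(n)) is true.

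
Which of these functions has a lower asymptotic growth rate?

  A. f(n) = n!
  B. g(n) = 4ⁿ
B

f(n) = n! is O(n!), while g(n) = 4ⁿ is O(4ⁿ).
Since O(4ⁿ) grows slower than O(n!), g(n) is dominated.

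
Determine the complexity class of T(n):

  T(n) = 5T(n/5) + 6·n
Θ(n log n)

Master Theorem: a = 5, b = 5, f(n) = 6·n.
Compute the critical exponent d = log₅(5) = 1.
Compare f(n) = Θ(n) against n^d:
  k = 1 = d, so f(n) = Θ(n^d) — Case 2.
  Work is balanced across levels: T(n) = Θ(n^d log n) = Θ(n log n).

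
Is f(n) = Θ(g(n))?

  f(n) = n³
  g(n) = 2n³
True

f(n) = n³ and g(n) = 2n³ are both O(n³).
Since they have the same asymptotic growth rate, f(n) = Θ(g(n)) is true.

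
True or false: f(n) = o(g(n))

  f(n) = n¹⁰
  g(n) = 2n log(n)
False

f(n) = n¹⁰ is O(n¹⁰), and g(n) = 2n log(n) is O(n log n).
Since O(n¹⁰) grows faster than or equal to O(n log n), f(n) = o(g(n)) is false.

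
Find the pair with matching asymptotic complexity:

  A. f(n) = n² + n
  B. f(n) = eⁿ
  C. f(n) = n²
A and C

Examining each function:
  A. n² + n is O(n²)
  B. eⁿ is O(eⁿ)
  C. n² is O(n²)

Functions A and C both have the same complexity class.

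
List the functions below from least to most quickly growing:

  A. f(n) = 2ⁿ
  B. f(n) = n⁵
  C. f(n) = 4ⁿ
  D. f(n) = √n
D < B < A < C

Comparing growth rates:
D = √n is O(√n)
B = n⁵ is O(n⁵)
A = 2ⁿ is O(2ⁿ)
C = 4ⁿ is O(4ⁿ)

Therefore, the order from slowest to fastest is: D < B < A < C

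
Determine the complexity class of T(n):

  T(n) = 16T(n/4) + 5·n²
Θ(n² log n)

Master Theorem: a = 16, b = 4, f(n) = 5·n².
Compute the critical exponent d = log₄(16) = 2.
Compare f(n) = Θ(n²) against n^d:
  k = 2 = d, so f(n) = Θ(n^d) — Case 2.
  Work is balanced across levels: T(n) = Θ(n^d log n) = Θ(n² log n).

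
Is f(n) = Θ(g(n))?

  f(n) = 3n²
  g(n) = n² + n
True

f(n) = 3n² and g(n) = n² + n are both O(n²).
Since they have the same asymptotic growth rate, f(n) = Θ(g(n)) is true.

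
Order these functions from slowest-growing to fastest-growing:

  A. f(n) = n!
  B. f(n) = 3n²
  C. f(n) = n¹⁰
B < C < A

Comparing growth rates:
B = 3n² is O(n²)
C = n¹⁰ is O(n¹⁰)
A = n! is O(n!)

Therefore, the order from slowest to fastest is: B < C < A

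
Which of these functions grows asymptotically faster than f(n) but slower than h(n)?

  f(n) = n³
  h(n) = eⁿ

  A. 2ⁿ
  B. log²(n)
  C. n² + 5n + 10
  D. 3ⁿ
A

We need g(n) with n³ = o(g(n)) and g(n) = o(eⁿ), i.e. O(n³) ≺ g ≺ O(eⁿ).
Check each option:
  A. 2ⁿ — O(2ⁿ) is strictly between O(n³) and O(eⁿ) ✓
  B. log²(n) — O(log² n) does not grow strictly faster than f(n)
  C. n² + 5n + 10 — O(n²) does not grow strictly faster than f(n)
  D. 3ⁿ — O(3ⁿ) does not grow strictly slower than h(n)

Only option A (2ⁿ) lies strictly between.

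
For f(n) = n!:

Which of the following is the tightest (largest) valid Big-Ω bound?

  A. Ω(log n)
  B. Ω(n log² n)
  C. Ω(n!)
C

f(n) = n! is Ω(n!).
All listed options are valid Big-Ω bounds (lower bounds),
but Ω(n!) is the tightest (largest valid bound).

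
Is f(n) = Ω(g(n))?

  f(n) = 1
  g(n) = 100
True

f(n) = 1 and g(n) = 100 are both O(1).
Big-Ω permits equal growth rates (f ≥ c·g for some c > 0), so f(n) = Ω(g(n)) is true.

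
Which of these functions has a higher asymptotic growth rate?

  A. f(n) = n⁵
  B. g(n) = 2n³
A

f(n) = n⁵ is O(n⁵), while g(n) = 2n³ is O(n³).
Since O(n⁵) grows faster than O(n³), f(n) dominates.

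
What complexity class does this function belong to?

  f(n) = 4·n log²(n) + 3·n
O(n log² n)

The dominant term in 4·n log²(n) + 3·n is 4·n log²(n), which is Θ(n log² n).
Lower-order terms (3·n) are asymptotically negligible.
Constants are absorbed, so the tightest bound is O(n log² n).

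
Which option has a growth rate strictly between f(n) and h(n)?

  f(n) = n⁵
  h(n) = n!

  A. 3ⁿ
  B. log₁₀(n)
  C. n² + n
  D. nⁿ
A

We need g(n) with n⁵ = o(g(n)) and g(n) = o(n!), i.e. O(n⁵) ≺ g ≺ O(n!).
Check each option:
  A. 3ⁿ — O(3ⁿ) is strictly between O(n⁵) and O(n!) ✓
  B. log₁₀(n) — O(log n) does not grow strictly faster than f(n)
  C. n² + n — O(n²) does not grow strictly faster than f(n)
  D. nⁿ — O(nⁿ) does not grow strictly slower than h(n)

Only option A (3ⁿ) lies strictly between.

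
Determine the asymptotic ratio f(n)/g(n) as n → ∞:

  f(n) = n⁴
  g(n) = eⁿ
0

Since n⁴ (O(n⁴)) grows slower than eⁿ (O(eⁿ)),
the ratio f(n)/g(n) → 0 as n → ∞.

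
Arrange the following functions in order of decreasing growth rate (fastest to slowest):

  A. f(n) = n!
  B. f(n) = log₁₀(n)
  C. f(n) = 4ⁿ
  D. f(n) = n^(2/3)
A > C > D > B

Comparing growth rates:
A = n! is O(n!)
C = 4ⁿ is O(4ⁿ)
D = n^(2/3) is O(n^(2/3))
B = log₁₀(n) is O(log n)

Therefore, the order from fastest to slowest is: A > C > D > B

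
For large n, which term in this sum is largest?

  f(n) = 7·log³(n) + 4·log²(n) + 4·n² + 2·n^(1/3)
4·n²

Looking at each term:
  - 7·log³(n) is O(log³ n)
  - 4·log²(n) is O(log² n)
  - 4·n² is O(n²)
  - 2·n^(1/3) is O(n^(1/3))

The term 4·n² (O(n²)) grows fastest and dominates all others.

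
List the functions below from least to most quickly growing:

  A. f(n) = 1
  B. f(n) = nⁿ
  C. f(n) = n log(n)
A < C < B

Comparing growth rates:
A = 1 is O(1)
C = n log(n) is O(n log n)
B = nⁿ is O(nⁿ)

Therefore, the order from slowest to fastest is: A < C < B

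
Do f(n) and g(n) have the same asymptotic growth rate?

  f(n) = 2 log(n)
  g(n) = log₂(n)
True

f(n) = 2 log(n) and g(n) = log₂(n) are both O(log n).
Since they have the same asymptotic growth rate, f(n) = Θ(g(n)) is true.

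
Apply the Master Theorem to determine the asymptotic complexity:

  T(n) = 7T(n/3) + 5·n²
Θ(n²)

Master Theorem: a = 7, b = 3, f(n) = 5·n².
Compute the critical exponent d = log₃(7) = 1.771.
Compare f(n) = Θ(n²) against n^d:
  k = 2 > d = 1.771, so f(n) = Ω(n^(d+ε)) — Case 3.
  Regularity: a·(n/b)^2/n^2 = a/b^2 = 7/9 < 1 ✓.
  The top-level work dominates: T(n) = Θ(f(n)) = Θ(n²).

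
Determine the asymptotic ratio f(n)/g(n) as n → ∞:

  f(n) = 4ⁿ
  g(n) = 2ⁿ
∞

Since 4ⁿ (O(4ⁿ)) grows faster than 2ⁿ (O(2ⁿ)),
the ratio f(n)/g(n) → ∞ as n → ∞.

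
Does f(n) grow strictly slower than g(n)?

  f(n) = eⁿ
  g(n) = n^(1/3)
False

f(n) = eⁿ is O(eⁿ), and g(n) = n^(1/3) is O(n^(1/3)).
Since O(eⁿ) grows faster than or equal to O(n^(1/3)), f(n) = o(g(n)) is false.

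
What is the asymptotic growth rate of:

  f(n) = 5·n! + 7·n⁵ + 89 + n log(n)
Θ(n!)

Order the terms by growth rate: 89 ≺ n log(n) ≺ 7·n⁵ ≺ 5·n!.
The fastest-growing term 5·n! dominates as n → ∞; dropping its constant factor gives Θ(n!).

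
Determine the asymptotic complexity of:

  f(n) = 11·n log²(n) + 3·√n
O(n log² n)

The dominant term in 11·n log²(n) + 3·√n is 11·n log²(n), which is Θ(n log² n).
Lower-order terms (3·√n) are asymptotically negligible.
Constants are absorbed, so the tightest bound is O(n log² n).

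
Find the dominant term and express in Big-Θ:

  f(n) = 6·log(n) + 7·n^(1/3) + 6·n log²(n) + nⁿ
Θ(nⁿ)

Order the terms by growth rate: 6·log(n) ≺ 7·n^(1/3) ≺ 6·n log²(n) ≺ nⁿ.
The fastest-growing term nⁿ dominates as n → ∞; dropping its constant factor gives Θ(nⁿ).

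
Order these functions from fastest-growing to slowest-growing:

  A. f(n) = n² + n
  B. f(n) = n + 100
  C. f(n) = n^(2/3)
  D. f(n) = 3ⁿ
D > A > B > C

Comparing growth rates:
D = 3ⁿ is O(3ⁿ)
A = n² + n is O(n²)
B = n + 100 is O(n)
C = n^(2/3) is O(n^(2/3))

Therefore, the order from fastest to slowest is: D > A > B > C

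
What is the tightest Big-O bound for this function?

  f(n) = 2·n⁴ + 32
O(n⁴)

The dominant term in 2·n⁴ + 32 is 2·n⁴, which is Θ(n⁴).
Lower-order terms (32) are asymptotically negligible.
Constants are absorbed, so the tightest bound is O(n⁴).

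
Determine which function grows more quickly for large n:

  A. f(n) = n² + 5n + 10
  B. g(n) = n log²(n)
A

f(n) = n² + 5n + 10 is O(n²), while g(n) = n log²(n) is O(n log² n).
Since O(n²) grows faster than O(n log² n), f(n) dominates.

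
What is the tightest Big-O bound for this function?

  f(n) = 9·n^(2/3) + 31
O(n^(2/3))

The dominant term in 9·n^(2/3) + 31 is 9·n^(2/3), which is Θ(n^(2/3)).
Lower-order terms (31) are asymptotically negligible.
Constants are absorbed, so the tightest bound is O(n^(2/3)).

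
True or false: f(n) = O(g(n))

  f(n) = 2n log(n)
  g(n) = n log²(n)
True

f(n) = 2n log(n) is O(n log n), and g(n) = n log²(n) is O(n log² n).
Since O(n log n) ⊆ O(n log² n) (f grows no faster than g), f(n) = O(g(n)) is true.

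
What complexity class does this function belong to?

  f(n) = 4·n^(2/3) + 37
O(n^(2/3))

The dominant term in 4·n^(2/3) + 37 is 4·n^(2/3), which is Θ(n^(2/3)).
Lower-order terms (37) are asymptotically negligible.
Constants are absorbed, so the tightest bound is O(n^(2/3)).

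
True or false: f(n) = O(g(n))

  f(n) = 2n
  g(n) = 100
False

f(n) = 2n is O(n), and g(n) = 100 is O(1).
Since O(n) grows faster than O(1), f(n) = O(g(n)) is false.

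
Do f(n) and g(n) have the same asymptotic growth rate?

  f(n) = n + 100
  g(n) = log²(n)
False

f(n) = n + 100 is O(n), and g(n) = log²(n) is O(log² n).
Since they have different growth rates, f(n) = Θ(g(n)) is false.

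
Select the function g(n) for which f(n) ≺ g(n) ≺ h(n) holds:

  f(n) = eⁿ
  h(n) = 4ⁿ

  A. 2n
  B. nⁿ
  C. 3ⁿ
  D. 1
C

We need g(n) with eⁿ = o(g(n)) and g(n) = o(4ⁿ), i.e. O(eⁿ) ≺ g ≺ O(4ⁿ).
Check each option:
  A. 2n — O(n) does not grow strictly faster than f(n)
  B. nⁿ — O(nⁿ) does not grow strictly slower than h(n)
  C. 3ⁿ — O(3ⁿ) is strictly between O(eⁿ) and O(4ⁿ) ✓
  D. 1 — O(1) does not grow strictly faster than f(n)

Only option C (3ⁿ) lies strictly between.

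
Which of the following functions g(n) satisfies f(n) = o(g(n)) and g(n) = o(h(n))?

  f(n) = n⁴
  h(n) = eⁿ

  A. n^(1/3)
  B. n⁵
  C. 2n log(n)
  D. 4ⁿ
B

We need g(n) with n⁴ = o(g(n)) and g(n) = o(eⁿ), i.e. O(n⁴) ≺ g ≺ O(eⁿ).
Check each option:
  A. n^(1/3) — O(n^(1/3)) does not grow strictly faster than f(n)
  B. n⁵ — O(n⁵) is strictly between O(n⁴) and O(eⁿ) ✓
  C. 2n log(n) — O(n log n) does not grow strictly faster than f(n)
  D. 4ⁿ — O(4ⁿ) does not grow strictly slower than h(n)

Only option B (n⁵) lies strictly between.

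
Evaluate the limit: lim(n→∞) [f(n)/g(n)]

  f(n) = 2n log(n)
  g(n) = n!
0

Since 2n log(n) (O(n log n)) grows slower than n! (O(n!)),
the ratio f(n)/g(n) → 0 as n → ∞.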